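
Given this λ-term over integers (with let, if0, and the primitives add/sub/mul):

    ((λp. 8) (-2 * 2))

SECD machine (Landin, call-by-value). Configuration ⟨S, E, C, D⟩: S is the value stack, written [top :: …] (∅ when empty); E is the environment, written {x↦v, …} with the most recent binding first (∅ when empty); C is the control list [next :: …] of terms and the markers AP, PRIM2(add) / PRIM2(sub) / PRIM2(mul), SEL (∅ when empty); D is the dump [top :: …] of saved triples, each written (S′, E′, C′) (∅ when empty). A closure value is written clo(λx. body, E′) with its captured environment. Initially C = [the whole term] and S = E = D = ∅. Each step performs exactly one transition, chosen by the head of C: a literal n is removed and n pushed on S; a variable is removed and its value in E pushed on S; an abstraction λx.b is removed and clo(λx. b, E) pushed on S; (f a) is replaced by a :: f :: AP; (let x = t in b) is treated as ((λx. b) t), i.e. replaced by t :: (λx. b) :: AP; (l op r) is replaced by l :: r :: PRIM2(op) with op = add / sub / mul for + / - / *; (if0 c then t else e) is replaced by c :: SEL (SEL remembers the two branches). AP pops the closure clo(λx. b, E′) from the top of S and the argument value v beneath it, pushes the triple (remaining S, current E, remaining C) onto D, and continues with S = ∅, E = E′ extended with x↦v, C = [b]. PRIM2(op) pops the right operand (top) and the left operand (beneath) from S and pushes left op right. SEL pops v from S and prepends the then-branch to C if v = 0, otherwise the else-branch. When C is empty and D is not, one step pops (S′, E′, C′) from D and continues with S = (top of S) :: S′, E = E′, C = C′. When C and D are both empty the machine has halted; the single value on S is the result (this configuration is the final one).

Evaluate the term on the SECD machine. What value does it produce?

Answer: 8

Execution trace:
[0] [S=∅ | E=∅ | C=[((λp. 8) (-2 * 2))] | D=∅]
[1] [S=∅ | E=∅ | C=[(-2 * 2) :: (λp. 8) :: AP] | D=∅]
[2] [S=∅ | E=∅ | C=[-2 :: 2 :: PRIM2(mul) :: (λp. 8) :: AP] | D=∅]
[3] [S=[-2] | E=∅ | C=[2 :: PRIM2(mul) :: (λp. 8) :: AP] | D=∅]
[4] [S=[2 :: -2] | E=∅ | C=[PRIM2(mul) :: (λp. 8) :: AP] | D=∅]
[5] [S=[-4] | E=∅ | C=[(λp. 8) :: AP] | D=∅]
[6] [S=[clo(λp. 8, ∅) :: -4] | E=∅ | C=[AP] | D=∅]
[7] [S=∅ | E={p↦-4} | C=[8] | D=[(∅, ∅, ∅)]]
[8] [S=[8] | E={p↦-4} | C=∅ | D=[(∅, ∅, ∅)]]
[9] [S=[8] | E=∅ | C=∅ | D=∅]
→ final value 8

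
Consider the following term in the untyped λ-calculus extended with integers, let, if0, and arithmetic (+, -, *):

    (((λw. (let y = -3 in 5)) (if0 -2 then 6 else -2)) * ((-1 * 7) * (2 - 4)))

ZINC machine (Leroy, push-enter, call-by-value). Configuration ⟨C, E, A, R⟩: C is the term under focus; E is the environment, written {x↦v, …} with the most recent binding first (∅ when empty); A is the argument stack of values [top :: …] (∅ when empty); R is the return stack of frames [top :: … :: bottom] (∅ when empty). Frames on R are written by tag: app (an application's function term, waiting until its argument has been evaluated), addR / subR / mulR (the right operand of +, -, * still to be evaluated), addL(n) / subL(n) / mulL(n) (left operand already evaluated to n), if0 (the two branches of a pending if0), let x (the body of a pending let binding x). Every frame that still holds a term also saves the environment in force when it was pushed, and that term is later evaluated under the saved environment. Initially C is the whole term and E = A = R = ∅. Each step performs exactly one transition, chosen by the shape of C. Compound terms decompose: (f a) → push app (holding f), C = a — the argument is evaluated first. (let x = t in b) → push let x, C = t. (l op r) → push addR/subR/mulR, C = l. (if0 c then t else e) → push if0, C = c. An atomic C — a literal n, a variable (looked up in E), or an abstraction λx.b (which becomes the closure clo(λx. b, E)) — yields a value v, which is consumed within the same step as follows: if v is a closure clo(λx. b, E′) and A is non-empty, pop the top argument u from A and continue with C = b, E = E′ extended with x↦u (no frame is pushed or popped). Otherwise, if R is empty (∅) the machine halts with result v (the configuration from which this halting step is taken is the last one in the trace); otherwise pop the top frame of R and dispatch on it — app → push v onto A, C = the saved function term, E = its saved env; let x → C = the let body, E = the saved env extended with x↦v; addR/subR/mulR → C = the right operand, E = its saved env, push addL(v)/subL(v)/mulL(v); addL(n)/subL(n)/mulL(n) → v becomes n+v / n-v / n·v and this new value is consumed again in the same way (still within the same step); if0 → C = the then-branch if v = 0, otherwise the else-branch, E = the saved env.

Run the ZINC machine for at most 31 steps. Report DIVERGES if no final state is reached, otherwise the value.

Answer: 70

Derivation:
0. [C=(((λw. (let y = -3 in 5)) (if0 -2 then 6 else -2)) * ((-1 * 7) * (2 - 4))) | E=∅ | A=∅ | R=∅]
1. [C=((λw. (let y = -3 in 5)) (if0 -2 then 6 else -2)) | E=∅ | A=∅ | R=[mulR]]
2. [C=(if0 -2 then 6 else -2) | E=∅ | A=∅ | R=[app :: mulR]]
3. [C=-2 | E=∅ | A=∅ | R=[if0 :: app :: mulR]]
4. [C=-2 | E=∅ | A=∅ | R=[app :: mulR]]
5. [C=(λw. (let y = -3 in 5)) | E=∅ | A=[-2] | R=[mulR]]
6. [C=(let y = -3 in 5) | E={w↦-2} | A=∅ | R=[mulR]]
7. [C=-3 | E={w↦-2} | A=∅ | R=[let y :: mulR]]
8. [C=5 | E={y↦-3, w↦-2} | A=∅ | R=[mulR]]
9. [C=((-1 * 7) * (2 - 4)) | E=∅ | A=∅ | R=[mulL(5)]]
10. [C=(-1 * 7) | E=∅ | A=∅ | R=[mulR :: mulL(5)]]
11. [C=-1 | E=∅ | A=∅ | R=[mulR :: mulR :: mulL(5)]]
12. [C=7 | E=∅ | A=∅ | R=[mulL(-1) :: mulR :: mulL(5)]]
13. [C=(2 - 4) | E=∅ | A=∅ | R=[mulL(-7) :: mulL(5)]]
14. [C=2 | E=∅ | A=∅ | R=[subR :: mulL(-7) :: mulL(5)]]
15. [C=4 | E=∅ | A=∅ | R=[subL(2) :: mulL(-7) :: mulL(5)]]
→ final value 70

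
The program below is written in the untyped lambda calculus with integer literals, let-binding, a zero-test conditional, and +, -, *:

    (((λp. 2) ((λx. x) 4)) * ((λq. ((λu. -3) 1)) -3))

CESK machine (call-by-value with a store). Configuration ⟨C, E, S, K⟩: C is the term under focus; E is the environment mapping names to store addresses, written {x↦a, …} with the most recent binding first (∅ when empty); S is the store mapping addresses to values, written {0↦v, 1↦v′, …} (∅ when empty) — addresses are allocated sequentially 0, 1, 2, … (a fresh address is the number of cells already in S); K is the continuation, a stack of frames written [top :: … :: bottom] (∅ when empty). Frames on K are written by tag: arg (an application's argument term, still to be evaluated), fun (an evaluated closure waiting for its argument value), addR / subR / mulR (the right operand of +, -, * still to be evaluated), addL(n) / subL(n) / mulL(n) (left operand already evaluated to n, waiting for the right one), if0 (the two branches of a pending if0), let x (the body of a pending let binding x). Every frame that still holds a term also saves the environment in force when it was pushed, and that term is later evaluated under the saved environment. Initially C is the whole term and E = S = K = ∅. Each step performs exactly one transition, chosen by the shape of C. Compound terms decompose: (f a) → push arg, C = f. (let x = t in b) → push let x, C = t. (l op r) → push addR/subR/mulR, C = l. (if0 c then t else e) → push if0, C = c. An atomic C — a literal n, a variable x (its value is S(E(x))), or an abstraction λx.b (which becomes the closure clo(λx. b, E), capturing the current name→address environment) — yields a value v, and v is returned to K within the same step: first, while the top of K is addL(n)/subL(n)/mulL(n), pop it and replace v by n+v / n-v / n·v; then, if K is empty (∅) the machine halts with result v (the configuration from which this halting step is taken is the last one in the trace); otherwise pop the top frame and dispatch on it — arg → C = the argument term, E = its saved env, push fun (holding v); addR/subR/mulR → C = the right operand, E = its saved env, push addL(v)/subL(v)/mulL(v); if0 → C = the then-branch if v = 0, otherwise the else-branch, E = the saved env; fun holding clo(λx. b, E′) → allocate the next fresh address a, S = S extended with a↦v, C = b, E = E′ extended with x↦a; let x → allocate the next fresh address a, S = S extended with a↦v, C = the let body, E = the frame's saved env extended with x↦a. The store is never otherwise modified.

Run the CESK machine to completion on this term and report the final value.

Answer: -6

Execution trace:
step 0: [C=(((λp. 2) ((λx. x) 4)) * ((λq. ((λu. -3) 1)) -3)) | E=∅ | S=∅ | K=∅]
step 1: [C=((λp. 2) ((λx. x) 4)) | E=∅ | S=∅ | K=[mulR]]
step 2: [C=(λp. 2) | E=∅ | S=∅ | K=[arg :: mulR]]
step 3: [C=((λx. x) 4) | E=∅ | S=∅ | K=[fun :: mulR]]
step 4: [C=(λx. x) | E=∅ | S=∅ | K=[arg :: fun :: mulR]]
step 5: [C=4 | E=∅ | S=∅ | K=[fun :: fun :: mulR]]
step 6: [C=x | E={x↦0} | S={0↦4} | K=[fun :: mulR]]
step 7: [C=2 | E={p↦1} | S={0↦4, 1↦4} | K=[mulR]]
step 8: [C=((λq. ((λu. -3) 1)) -3) | E=∅ | S={0↦4, 1↦4} | K=[mulL(2)]]
step 9: [C=(λq. ((λu. -3) 1)) | E=∅ | S={0↦4, 1↦4} | K=[arg :: mulL(2)]]
step 10: [C=-3 | E=∅ | S={0↦4, 1↦4} | K=[fun :: mulL(2)]]
step 11: [C=((λu. -3) 1) | E={q↦2} | S={0↦4, 1↦4, 2↦-3} | K=[mulL(2)]]
step 12: [C=(λu. -3) | E={q↦2} | S={0↦4, 1↦4, 2↦-3} | K=[arg :: mulL(2)]]
step 13: [C=1 | E={q↦2} | S={0↦4, 1↦4, 2↦-3} | K=[fun :: mulL(2)]]
step 14: [C=-3 | E={u↦3, q↦2} | S={0↦4, 1↦4, 2↦-3, 3↦1} | K=[mulL(2)]]
→ final value -6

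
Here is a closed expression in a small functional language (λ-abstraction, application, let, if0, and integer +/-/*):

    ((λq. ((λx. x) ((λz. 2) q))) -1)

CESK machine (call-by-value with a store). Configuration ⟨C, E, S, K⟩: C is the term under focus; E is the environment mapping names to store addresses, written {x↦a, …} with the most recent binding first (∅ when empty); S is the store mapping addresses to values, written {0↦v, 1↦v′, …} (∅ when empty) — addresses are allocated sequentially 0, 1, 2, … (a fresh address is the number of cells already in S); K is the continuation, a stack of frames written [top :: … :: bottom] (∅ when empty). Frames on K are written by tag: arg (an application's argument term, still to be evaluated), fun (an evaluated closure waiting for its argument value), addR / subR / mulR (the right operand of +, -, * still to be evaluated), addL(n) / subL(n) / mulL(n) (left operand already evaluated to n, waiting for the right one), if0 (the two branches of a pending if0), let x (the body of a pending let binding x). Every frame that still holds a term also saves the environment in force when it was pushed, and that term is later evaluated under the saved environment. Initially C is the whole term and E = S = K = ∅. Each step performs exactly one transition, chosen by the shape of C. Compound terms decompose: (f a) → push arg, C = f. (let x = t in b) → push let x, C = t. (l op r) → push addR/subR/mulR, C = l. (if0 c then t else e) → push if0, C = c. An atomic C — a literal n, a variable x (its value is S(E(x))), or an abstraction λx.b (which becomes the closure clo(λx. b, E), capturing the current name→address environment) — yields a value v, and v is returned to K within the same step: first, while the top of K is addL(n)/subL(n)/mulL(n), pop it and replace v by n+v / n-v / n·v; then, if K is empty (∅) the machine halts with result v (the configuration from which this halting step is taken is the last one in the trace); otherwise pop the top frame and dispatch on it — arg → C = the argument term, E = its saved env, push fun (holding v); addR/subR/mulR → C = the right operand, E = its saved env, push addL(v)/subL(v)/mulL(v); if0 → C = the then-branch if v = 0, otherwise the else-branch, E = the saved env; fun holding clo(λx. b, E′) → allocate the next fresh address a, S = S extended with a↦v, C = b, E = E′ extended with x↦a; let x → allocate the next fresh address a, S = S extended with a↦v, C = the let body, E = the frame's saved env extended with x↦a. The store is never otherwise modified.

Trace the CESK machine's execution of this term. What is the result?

t=0: ⟨C=((λq. ((λx. x) ((λz. 2) q))) -1); E=∅; S=∅; K=∅⟩
t=1: ⟨C=(λq. ((λx. x) ((λz. 2) q))); E=∅; S=∅; K=[arg]⟩
t=2: ⟨C=-1; E=∅; S=∅; K=[fun]⟩
t=3: ⟨C=((λx. x) ((λz. 2) q)); E={q↦0}; S={0↦-1}; K=∅⟩
t=4: ⟨C=(λx. x); E={q↦0}; S={0↦-1}; K=[arg]⟩
t=5: ⟨C=((λz. 2) q); E={q↦0}; S={0↦-1}; K=[fun]⟩
t=6: ⟨C=(λz. 2); E={q↦0}; S={0↦-1}; K=[arg :: fun]⟩
t=7: ⟨C=q; E={q↦0}; S={0↦-1}; K=[fun :: fun]⟩
t=8: ⟨C=2; E={z↦1, q↦0}; S={0↦-1, 1↦-1}; K=[fun]⟩
t=9: ⟨C=x; E={x↦2, q↦0}; S={0↦-1, 1↦-1, 2↦2}; K=∅⟩
→ final value 2

Answer: 2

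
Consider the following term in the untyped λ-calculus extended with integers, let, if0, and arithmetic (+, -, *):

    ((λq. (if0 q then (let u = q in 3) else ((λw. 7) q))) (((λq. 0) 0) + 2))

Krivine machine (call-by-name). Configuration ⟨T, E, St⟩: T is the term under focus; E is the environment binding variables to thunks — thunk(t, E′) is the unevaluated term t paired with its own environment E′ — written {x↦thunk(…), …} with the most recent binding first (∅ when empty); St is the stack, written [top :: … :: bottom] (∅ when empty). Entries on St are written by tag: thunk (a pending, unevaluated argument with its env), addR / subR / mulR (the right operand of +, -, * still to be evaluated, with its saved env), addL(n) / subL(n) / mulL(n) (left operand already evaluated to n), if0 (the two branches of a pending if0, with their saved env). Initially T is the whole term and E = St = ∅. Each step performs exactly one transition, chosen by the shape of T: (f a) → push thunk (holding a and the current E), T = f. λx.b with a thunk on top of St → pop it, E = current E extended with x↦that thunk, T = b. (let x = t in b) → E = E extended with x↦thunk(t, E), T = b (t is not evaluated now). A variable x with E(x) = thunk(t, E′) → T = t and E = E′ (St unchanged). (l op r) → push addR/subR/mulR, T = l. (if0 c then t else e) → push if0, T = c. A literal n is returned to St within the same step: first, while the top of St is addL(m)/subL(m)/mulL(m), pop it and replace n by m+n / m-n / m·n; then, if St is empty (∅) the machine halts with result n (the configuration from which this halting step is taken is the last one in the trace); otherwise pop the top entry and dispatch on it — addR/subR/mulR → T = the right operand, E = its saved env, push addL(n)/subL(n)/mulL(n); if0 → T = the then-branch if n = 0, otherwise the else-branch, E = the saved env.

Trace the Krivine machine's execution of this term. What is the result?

t=0: <T=((λq. (if0 q then (let u = q in 3) else ((λw. 7) q))) (((λq. 0) 0) + 2)), E=∅, St=∅>
t=1: <T=(λq. (if0 q then (let u = q in 3) else ((λw. 7) q))), E=∅, St=[thunk]>
t=2: <T=(if0 q then (let u = q in 3) else ((λw. 7) q)), E={q↦thunk((((λq. 0) 0) + 2), ∅)}, St=∅>
t=3: <T=q, E={q↦thunk((((λq. 0) 0) + 2), ∅)}, St=[if0]>
t=4: <T=(((λq. 0) 0) + 2), E=∅, St=[if0]>
t=5: <T=((λq. 0) 0), E=∅, St=[addR :: if0]>
t=6: <T=(λq. 0), E=∅, St=[thunk :: addR :: if0]>
t=7: <T=0, E={q↦thunk(0, ∅)}, St=[addR :: if0]>
t=8: <T=2, E=∅, St=[addL(0) :: if0]>
t=9: <T=((λw. 7) q), E={q↦thunk((((λq. 0) 0) + 2), ∅)}, St=∅>
t=10: <T=(λw. 7), E={q↦thunk((((λq. 0) 0) + 2), ∅)}, St=[thunk]>
t=11: <T=7, E={w↦thunk(q, {q↦thunk((((λq. 0) 0) + 2), ∅)}), q↦thunk((((λq. 0) 0) + 2), ∅)}, St=∅>
→ final value 7

Answer: 7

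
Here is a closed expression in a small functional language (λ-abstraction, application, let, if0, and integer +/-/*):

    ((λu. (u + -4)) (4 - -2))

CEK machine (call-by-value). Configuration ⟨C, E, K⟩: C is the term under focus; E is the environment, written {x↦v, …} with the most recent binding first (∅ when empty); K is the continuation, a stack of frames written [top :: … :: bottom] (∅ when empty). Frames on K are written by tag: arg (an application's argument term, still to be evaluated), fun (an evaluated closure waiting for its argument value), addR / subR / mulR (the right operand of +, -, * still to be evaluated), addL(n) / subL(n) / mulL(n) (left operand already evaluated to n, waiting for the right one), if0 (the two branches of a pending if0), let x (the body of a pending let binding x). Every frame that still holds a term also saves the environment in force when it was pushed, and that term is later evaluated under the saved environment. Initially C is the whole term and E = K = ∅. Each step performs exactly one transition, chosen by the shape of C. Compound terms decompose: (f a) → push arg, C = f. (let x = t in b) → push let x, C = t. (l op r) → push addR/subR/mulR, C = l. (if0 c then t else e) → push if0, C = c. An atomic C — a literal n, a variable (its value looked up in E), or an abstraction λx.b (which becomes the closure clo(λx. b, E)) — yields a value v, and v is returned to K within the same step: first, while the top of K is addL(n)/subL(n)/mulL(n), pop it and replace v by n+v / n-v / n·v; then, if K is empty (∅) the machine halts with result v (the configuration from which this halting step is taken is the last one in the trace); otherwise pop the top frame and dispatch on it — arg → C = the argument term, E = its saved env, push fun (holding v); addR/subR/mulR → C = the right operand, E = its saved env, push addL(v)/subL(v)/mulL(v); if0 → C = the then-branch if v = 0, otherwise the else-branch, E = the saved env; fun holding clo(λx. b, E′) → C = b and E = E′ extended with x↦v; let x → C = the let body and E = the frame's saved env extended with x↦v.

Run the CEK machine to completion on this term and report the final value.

t=0: [C=((λu. (u + -4)) (4 - -2)) | E=∅ | K=∅]
t=1: [C=(λu. (u + -4)) | E=∅ | K=[arg]]
t=2: [C=(4 - -2) | E=∅ | K=[fun]]
t=3: [C=4 | E=∅ | K=[subR :: fun]]
t=4: [C=-2 | E=∅ | K=[subL(4) :: fun]]
t=5: [C=(u + -4) | E={u↦6} | K=∅]
t=6: [C=u | E={u↦6} | K=[addR]]
t=7: [C=-4 | E={u↦6} | K=[addL(6)]]
→ final value 2

Answer: 2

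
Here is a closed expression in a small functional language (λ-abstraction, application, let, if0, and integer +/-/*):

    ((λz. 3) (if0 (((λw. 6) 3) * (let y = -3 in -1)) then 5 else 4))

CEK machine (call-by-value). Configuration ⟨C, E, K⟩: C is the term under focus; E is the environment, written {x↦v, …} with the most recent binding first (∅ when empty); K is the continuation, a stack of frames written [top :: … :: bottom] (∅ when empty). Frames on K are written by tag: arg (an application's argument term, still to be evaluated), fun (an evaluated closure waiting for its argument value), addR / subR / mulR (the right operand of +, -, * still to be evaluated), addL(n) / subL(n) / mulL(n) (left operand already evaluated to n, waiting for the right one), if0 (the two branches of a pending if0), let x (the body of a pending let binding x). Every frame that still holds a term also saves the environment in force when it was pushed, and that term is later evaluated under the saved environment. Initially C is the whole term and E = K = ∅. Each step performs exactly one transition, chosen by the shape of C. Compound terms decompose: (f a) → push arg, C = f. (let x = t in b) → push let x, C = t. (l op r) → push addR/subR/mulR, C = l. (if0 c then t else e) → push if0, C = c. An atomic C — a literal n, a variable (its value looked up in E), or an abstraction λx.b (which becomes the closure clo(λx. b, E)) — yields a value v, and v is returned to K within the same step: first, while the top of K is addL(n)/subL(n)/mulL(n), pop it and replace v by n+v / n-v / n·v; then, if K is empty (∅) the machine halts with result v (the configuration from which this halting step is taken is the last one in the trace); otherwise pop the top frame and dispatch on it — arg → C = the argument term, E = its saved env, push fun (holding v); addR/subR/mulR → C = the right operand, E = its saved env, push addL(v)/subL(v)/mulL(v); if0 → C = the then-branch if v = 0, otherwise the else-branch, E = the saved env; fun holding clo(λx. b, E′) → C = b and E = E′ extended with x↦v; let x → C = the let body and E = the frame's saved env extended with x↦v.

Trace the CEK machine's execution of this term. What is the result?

0. ⟨C=((λz. 3) (if0 (((λw. 6) 3) * (let y = -3 in -1)) then 5 else 4)); E=∅; K=∅⟩
1. ⟨C=(λz. 3); E=∅; K=[arg]⟩
2. ⟨C=(if0 (((λw. 6) 3) * (let y = -3 in -1)) then 5 else 4); E=∅; K=[fun]⟩
3. ⟨C=(((λw. 6) 3) * (let y = -3 in -1)); E=∅; K=[if0 :: fun]⟩
4. ⟨C=((λw. 6) 3); E=∅; K=[mulR :: if0 :: fun]⟩
5. ⟨C=(λw. 6); E=∅; K=[arg :: mulR :: if0 :: fun]⟩
6. ⟨C=3; E=∅; K=[fun :: mulR :: if0 :: fun]⟩
7. ⟨C=6; E={w↦3}; K=[mulR :: if0 :: fun]⟩
8. ⟨C=(let y = -3 in -1); E=∅; K=[mulL(6) :: if0 :: fun]⟩
9. ⟨C=-3; E=∅; K=[let y :: mulL(6) :: if0 :: fun]⟩
10. ⟨C=-1; E={y↦-3}; K=[mulL(6) :: if0 :: fun]⟩
11. ⟨C=4; E=∅; K=[fun]⟩
12. ⟨C=3; E={z↦4}; K=∅⟩
→ final value 3

Answer: 3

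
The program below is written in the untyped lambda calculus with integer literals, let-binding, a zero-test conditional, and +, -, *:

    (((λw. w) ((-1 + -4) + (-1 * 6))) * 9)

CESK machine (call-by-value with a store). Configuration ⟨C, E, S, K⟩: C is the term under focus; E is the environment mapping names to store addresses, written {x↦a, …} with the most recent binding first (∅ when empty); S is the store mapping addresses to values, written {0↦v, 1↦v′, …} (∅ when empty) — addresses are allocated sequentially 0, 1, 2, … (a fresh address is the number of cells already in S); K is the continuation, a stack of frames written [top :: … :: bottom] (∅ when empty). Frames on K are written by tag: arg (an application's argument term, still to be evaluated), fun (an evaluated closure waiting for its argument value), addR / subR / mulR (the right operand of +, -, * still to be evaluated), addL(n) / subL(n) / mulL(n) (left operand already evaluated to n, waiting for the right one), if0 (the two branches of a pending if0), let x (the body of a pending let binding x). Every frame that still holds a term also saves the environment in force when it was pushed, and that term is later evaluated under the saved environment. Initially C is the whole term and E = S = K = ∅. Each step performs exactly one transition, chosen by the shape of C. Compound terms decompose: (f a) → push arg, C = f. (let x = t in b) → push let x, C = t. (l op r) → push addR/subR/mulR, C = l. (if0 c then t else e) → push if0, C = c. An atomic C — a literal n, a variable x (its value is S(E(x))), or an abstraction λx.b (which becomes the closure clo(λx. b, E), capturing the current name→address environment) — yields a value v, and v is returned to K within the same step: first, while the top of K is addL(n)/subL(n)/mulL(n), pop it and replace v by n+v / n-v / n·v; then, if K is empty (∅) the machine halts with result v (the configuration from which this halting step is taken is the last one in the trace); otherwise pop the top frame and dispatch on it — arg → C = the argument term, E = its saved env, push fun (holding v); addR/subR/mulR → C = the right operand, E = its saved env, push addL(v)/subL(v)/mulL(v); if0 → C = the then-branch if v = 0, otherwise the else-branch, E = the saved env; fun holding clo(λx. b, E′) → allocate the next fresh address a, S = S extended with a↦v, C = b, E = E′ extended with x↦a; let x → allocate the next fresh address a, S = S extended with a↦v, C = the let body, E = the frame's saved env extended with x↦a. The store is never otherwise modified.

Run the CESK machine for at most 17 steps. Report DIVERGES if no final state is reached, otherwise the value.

step 0: <C=(((λw. w) ((-1 + -4) + (-1 * 6))) * 9), E=∅, S=∅, K=∅>
step 1: <C=((λw. w) ((-1 + -4) + (-1 * 6))), E=∅, S=∅, K=[mulR]>
step 2: <C=(λw. w), E=∅, S=∅, K=[arg :: mulR]>
step 3: <C=((-1 + -4) + (-1 * 6)), E=∅, S=∅, K=[fun :: mulR]>
step 4: <C=(-1 + -4), E=∅, S=∅, K=[addR :: fun :: mulR]>
step 5: <C=-1, E=∅, S=∅, K=[addR :: addR :: fun :: mulR]>
step 6: <C=-4, E=∅, S=∅, K=[addL(-1) :: addR :: fun :: mulR]>
step 7: <C=(-1 * 6), E=∅, S=∅, K=[addL(-5) :: fun :: mulR]>
step 8: <C=-1, E=∅, S=∅, K=[mulR :: addL(-5) :: fun :: mulR]>
step 9: <C=6, E=∅, S=∅, K=[mulL(-1) :: addL(-5) :: fun :: mulR]>
step 10: <C=w, E={w↦0}, S={0↦-11}, K=[mulR]>
step 11: <C=9, E=∅, S={0↦-11}, K=[mulL(-11)]>
→ final value -99

Answer: -99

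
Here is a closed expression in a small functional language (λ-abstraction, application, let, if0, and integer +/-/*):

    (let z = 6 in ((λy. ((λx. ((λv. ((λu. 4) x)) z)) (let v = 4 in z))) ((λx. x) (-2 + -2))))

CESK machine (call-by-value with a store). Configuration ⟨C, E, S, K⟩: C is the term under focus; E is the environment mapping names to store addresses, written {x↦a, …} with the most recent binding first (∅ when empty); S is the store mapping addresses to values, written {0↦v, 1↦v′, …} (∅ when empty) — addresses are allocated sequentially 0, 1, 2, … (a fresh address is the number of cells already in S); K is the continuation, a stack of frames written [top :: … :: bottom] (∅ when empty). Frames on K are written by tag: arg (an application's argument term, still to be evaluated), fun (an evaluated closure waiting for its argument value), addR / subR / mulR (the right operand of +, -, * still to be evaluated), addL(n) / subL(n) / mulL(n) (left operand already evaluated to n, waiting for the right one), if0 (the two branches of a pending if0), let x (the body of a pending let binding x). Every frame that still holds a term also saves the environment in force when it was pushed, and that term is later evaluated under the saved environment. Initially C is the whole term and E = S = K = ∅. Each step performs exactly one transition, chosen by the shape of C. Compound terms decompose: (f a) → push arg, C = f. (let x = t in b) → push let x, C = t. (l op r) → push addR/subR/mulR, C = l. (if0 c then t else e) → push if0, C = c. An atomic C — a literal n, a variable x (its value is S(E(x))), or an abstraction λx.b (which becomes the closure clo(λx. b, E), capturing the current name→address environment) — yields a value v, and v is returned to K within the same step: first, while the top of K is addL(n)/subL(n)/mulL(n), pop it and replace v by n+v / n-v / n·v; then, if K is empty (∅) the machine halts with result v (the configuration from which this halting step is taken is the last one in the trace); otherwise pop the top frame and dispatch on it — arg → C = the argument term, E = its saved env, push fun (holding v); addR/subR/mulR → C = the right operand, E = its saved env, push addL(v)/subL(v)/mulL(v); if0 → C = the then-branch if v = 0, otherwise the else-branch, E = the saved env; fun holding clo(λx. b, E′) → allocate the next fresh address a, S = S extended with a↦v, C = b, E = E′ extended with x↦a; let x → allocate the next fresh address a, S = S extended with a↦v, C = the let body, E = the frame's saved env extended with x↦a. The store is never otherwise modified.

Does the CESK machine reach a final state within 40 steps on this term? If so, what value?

Answer: 4

Derivation:
[0] <C=(let z = 6 in ((λy. ((λx. ((λv. ((λu. 4) x)) z)) (let v = 4 in z))) ((λx. x) (-2 + -2)))), E=∅, S=∅, K=∅>
[1] <C=6, E=∅, S=∅, K=[let z]>
[2] <C=((λy. ((λx. ((λv. ((λu. 4) x)) z)) (let v = 4 in z))) ((λx. x) (-2 + -2))), E={z↦0}, S={0↦6}, K=∅>
[3] <C=(λy. ((λx. ((λv. ((λu. 4) x)) z)) (let v = 4 in z))), E={z↦0}, S={0↦6}, K=[arg]>
[4] <C=((λx. x) (-2 + -2)), E={z↦0}, S={0↦6}, K=[fun]>
[5] <C=(λx. x), E={z↦0}, S={0↦6}, K=[arg :: fun]>
[6] <C=(-2 + -2), E={z↦0}, S={0↦6}, K=[fun :: fun]>
[7] <C=-2, E={z↦0}, S={0↦6}, K=[addR :: fun :: fun]>
[8] <C=-2, E={z↦0}, S={0↦6}, K=[addL(-2) :: fun :: fun]>
[9] <C=x, E={x↦1, z↦0}, S={0↦6, 1↦-4}, K=[fun]>
[10] <C=((λx. ((λv. ((λu. 4) x)) z)) (let v = 4 in z)), E={y↦2, z↦0}, S={0↦6, 1↦-4, 2↦-4}, K=∅>
[11] <C=(λx. ((λv. ((λu. 4) x)) z)), E={y↦2, z↦0}, S={0↦6, 1↦-4, 2↦-4}, K=[arg]>
[12] <C=(let v = 4 in z), E={y↦2, z↦0}, S={0↦6, 1↦-4, 2↦-4}, K=[fun]>
[13] <C=4, E={y↦2, z↦0}, S={0↦6, 1↦-4, 2↦-4}, K=[let v :: fun]>
[14] <C=z, E={v↦3, y↦2, z↦0}, S={0↦6, 1↦-4, 2↦-4, 3↦4}, K=[fun]>
[15] <C=((λv. ((λu. 4) x)) z), E={x↦4, y↦2, z↦0}, S={0↦6, 1↦-4, 2↦-4, 3↦4, 4↦6}, K=∅>
[16] <C=(λv. ((λu. 4) x)), E={x↦4, y↦2, z↦0}, S={0↦6, 1↦-4, 2↦-4, 3↦4, 4↦6}, K=[arg]>
[17] <C=z, E={x↦4, y↦2, z↦0}, S={0↦6, 1↦-4, 2↦-4, 3↦4, 4↦6}, K=[fun]>
[18] <C=((λu. 4) x), E={v↦5, x↦4, y↦2, z↦0}, S={0↦6, 1↦-4, 2↦-4, 3↦4, 4↦6, 5↦6}, K=∅>
[19] <C=(λu. 4), E={v↦5, x↦4, y↦2, z↦0}, S={0↦6, 1↦-4, 2↦-4, 3↦4, 4↦6, 5↦6}, K=[arg]>
[20] <C=x, E={v↦5, x↦4, y↦2, z↦0}, S={0↦6, 1↦-4, 2↦-4, 3↦4, 4↦6, 5↦6}, K=[fun]>
[21] <C=4, E={u↦6, v↦5, x↦4, y↦2, z↦0}, S={0↦6, 1↦-4, 2↦-4, 3↦4, 4↦6, 5↦6, 6↦6}, K=∅>
→ final value 4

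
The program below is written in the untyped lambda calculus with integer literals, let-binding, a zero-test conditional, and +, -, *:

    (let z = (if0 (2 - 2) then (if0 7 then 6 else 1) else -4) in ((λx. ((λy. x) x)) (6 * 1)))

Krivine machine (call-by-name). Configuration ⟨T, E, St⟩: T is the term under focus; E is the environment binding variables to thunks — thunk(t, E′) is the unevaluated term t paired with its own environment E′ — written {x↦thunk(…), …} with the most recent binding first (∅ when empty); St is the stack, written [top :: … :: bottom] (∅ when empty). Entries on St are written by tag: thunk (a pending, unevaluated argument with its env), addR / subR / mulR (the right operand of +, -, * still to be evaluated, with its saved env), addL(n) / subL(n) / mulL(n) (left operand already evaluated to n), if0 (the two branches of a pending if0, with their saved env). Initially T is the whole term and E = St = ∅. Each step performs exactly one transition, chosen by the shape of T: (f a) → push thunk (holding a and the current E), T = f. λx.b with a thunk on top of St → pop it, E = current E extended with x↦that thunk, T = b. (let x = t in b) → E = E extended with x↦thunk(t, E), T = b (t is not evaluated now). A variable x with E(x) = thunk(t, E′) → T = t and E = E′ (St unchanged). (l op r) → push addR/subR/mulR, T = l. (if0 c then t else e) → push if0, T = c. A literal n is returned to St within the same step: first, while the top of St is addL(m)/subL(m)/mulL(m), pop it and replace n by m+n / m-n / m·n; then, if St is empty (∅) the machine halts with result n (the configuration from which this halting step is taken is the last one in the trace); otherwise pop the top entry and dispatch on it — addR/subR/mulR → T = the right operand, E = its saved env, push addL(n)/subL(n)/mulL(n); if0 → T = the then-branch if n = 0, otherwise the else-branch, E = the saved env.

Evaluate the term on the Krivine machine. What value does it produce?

step 0: [T=(let z = (if0 (2 - 2) then (if0 7 then 6 else 1) else -4) in ((λx. ((λy. x) x)) (6 * 1))) | E=∅ | St=∅]
step 1: [T=((λx. ((λy. x) x)) (6 * 1)) | E={z↦thunk((if0 (2 - 2) then (if0 7 then 6 else 1) else -4), ∅)} | St=∅]
step 2: [T=(λx. ((λy. x) x)) | E={z↦thunk((if0 (2 - 2) then (if0 7 then 6 else 1) else -4), ∅)} | St=[thunk]]
step 3: [T=((λy. x) x) | E={x↦thunk((6 * 1), {z↦thunk((if0 (2 - 2) then (if0 7 then 6 else 1) else -4), ∅)}), z↦thunk((if0 (2 - 2) then (if0 7 then 6 else 1) else -4), ∅)} | St=∅]
step 4: [T=(λy. x) | E={x↦thunk((6 * 1), {z↦thunk((if0 (2 - 2) then (if0 7 then 6 else 1) else -4), ∅)}), z↦thunk((if0 (2 - 2) then (if0 7 then 6 else 1) else -4), ∅)} | St=[thunk]]
step 5: [T=x | E={y↦thunk(x, {x↦thunk((6 * 1), {z↦thunk((if0 (2 - 2) then (if0 7 then 6 else 1) else -4), ∅)}), z↦thunk((if0 (2 - 2) then (if0 7 then 6 else 1) else -4), ∅)}), x↦thunk((6 * 1), {z↦thunk((if0 (2 - 2) then (if0 7 then 6 else 1) else -4), ∅)}), z↦thunk((if0 (2 - 2) then (if0 7 then 6 else 1) else -4), ∅)} | St=∅]
step 6: [T=(6 * 1) | E={z↦thunk((if0 (2 - 2) then (if0 7 then 6 else 1) else -4), ∅)} | St=∅]
step 7: [T=6 | E={z↦thunk((if0 (2 - 2) then (if0 7 then 6 else 1) else -4), ∅)} | St=[mulR]]
step 8: [T=1 | E={z↦thunk((if0 (2 - 2) then (if0 7 then 6 else 1) else -4), ∅)} | St=[mulL(6)]]
→ final value 6

Answer: 6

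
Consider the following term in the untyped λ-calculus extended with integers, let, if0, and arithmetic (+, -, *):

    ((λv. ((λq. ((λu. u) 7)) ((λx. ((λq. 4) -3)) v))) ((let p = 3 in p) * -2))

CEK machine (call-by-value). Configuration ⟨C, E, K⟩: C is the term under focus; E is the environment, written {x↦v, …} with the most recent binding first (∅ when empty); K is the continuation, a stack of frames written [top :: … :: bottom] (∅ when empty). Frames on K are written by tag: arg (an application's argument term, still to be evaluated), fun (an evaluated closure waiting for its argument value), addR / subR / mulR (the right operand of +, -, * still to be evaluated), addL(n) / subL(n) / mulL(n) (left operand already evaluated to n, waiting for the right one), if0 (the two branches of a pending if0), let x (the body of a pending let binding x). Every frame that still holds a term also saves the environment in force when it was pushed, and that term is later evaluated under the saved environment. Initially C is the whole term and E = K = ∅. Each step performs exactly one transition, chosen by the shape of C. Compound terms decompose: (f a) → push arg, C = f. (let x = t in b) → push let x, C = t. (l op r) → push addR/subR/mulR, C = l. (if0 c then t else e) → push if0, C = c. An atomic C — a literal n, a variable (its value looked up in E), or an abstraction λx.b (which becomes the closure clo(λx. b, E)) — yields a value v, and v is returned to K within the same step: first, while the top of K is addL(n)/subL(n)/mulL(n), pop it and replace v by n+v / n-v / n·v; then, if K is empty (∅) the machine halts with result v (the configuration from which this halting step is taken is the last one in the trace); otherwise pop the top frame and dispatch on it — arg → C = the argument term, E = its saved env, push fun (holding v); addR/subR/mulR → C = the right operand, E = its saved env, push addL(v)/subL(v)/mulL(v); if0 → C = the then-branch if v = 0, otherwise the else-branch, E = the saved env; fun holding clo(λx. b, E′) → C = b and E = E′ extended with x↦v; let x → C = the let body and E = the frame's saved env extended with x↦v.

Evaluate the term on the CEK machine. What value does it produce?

Answer: 7

Derivation:
0. [C=((λv. ((λq. ((λu. u) 7)) ((λx. ((λq. 4) -3)) v))) ((let p = 3 in p) * -2)) | E=∅ | K=∅]
1. [C=(λv. ((λq. ((λu. u) 7)) ((λx. ((λq. 4) -3)) v))) | E=∅ | K=[arg]]
2. [C=((let p = 3 in p) * -2) | E=∅ | K=[fun]]
3. [C=(let p = 3 in p) | E=∅ | K=[mulR :: fun]]
4. [C=3 | E=∅ | K=[let p :: mulR :: fun]]
5. [C=p | E={p↦3} | K=[mulR :: fun]]
6. [C=-2 | E=∅ | K=[mulL(3) :: fun]]
7. [C=((λq. ((λu. u) 7)) ((λx. ((λq. 4) -3)) v)) | E={v↦-6} | K=∅]
8. [C=(λq. ((λu. u) 7)) | E={v↦-6} | K=[arg]]
9. [C=((λx. ((λq. 4) -3)) v) | E={v↦-6} | K=[fun]]
10. [C=(λx. ((λq. 4) -3)) | E={v↦-6} | K=[arg :: fun]]
11. [C=v | E={v↦-6} | K=[fun :: fun]]
12. [C=((λq. 4) -3) | E={x↦-6, v↦-6} | K=[fun]]
13. [C=(λq. 4) | E={x↦-6, v↦-6} | K=[arg :: fun]]
14. [C=-3 | E={x↦-6, v↦-6} | K=[fun :: fun]]
15. [C=4 | E={q↦-3, x↦-6, v↦-6} | K=[fun]]
16. [C=((λu. u) 7) | E={q↦4, v↦-6} | K=∅]
17. [C=(λu. u) | E={q↦4, v↦-6} | K=[arg]]
18. [C=7 | E={q↦4, v↦-6} | K=[fun]]
19. [C=u | E={u↦7, q↦4, v↦-6} | K=∅]
→ final value 7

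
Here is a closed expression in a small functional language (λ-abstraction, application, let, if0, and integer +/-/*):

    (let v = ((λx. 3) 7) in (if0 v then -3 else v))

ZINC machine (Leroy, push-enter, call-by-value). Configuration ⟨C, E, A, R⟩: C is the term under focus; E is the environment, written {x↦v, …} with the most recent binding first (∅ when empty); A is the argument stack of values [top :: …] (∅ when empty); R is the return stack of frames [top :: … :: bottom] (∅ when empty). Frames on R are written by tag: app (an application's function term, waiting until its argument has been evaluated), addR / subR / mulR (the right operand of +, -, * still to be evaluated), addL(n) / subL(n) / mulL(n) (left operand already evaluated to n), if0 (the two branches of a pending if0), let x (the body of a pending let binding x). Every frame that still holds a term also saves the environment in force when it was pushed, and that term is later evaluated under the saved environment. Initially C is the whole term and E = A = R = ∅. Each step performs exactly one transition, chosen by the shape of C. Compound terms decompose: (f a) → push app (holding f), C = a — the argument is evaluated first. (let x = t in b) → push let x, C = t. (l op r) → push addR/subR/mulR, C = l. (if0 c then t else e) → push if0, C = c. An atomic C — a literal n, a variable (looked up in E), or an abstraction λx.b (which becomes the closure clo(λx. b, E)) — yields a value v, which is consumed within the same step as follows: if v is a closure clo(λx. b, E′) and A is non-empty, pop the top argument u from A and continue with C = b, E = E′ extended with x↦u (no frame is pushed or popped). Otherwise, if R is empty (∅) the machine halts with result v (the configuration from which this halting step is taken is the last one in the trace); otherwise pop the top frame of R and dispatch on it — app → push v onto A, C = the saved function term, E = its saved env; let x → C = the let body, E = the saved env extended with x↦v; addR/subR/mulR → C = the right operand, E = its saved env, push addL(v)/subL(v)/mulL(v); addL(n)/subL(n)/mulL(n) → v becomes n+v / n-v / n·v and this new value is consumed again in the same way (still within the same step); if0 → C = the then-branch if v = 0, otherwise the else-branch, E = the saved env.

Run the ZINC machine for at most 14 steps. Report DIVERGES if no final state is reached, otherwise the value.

Answer: 3

Machine steps:
[0] ⟨C=(let v = ((λx. 3) 7) in (if0 v then -3 else v)); E=∅; A=∅; R=∅⟩
[1] ⟨C=((λx. 3) 7); E=∅; A=∅; R=[let v]⟩
[2] ⟨C=7; E=∅; A=∅; R=[app :: let v]⟩
[3] ⟨C=(λx. 3); E=∅; A=[7]; R=[let v]⟩
[4] ⟨C=3; E={x↦7}; A=∅; R=[let v]⟩
[5] ⟨C=(if0 v then -3 else v); E={v↦3}; A=∅; R=∅⟩
[6] ⟨C=v; E={v↦3}; A=∅; R=[if0]⟩
[7] ⟨C=v; E={v↦3}; A=∅; R=∅⟩
→ final value 3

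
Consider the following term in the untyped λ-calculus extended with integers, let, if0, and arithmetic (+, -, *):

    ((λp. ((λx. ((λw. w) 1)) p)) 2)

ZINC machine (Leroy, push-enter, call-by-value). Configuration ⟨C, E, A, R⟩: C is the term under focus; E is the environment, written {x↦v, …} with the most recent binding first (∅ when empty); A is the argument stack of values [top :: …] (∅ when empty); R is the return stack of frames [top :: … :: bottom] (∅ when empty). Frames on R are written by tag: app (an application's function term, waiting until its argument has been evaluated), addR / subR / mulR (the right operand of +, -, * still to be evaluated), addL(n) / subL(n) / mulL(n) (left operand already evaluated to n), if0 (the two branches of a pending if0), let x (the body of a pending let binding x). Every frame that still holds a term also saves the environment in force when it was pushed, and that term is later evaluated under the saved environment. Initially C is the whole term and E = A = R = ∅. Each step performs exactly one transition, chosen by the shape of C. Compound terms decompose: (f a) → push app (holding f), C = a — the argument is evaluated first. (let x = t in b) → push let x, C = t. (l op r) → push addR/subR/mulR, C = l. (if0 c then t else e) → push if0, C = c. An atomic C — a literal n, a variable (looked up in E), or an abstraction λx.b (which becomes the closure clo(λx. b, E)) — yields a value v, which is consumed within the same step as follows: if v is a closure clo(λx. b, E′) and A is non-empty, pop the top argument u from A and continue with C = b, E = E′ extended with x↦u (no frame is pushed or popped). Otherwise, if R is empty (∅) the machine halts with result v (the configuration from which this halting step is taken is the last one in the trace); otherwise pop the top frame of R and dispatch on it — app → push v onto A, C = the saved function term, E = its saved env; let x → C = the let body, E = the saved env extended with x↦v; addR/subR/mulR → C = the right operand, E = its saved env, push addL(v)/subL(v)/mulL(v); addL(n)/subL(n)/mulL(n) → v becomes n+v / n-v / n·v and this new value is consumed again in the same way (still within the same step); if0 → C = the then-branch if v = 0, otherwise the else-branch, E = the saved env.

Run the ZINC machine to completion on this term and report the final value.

Answer: 1

Machine steps:
t=0: [C=((λp. ((λx. ((λw. w) 1)) p)) 2) | E=∅ | A=∅ | R=∅]
t=1: [C=2 | E=∅ | A=∅ | R=[app]]
t=2: [C=(λp. ((λx. ((λw. w) 1)) p)) | E=∅ | A=[2] | R=∅]
t=3: [C=((λx. ((λw. w) 1)) p) | E={p↦2} | A=∅ | R=∅]
t=4: [C=p | E={p↦2} | A=∅ | R=[app]]
t=5: [C=(λx. ((λw. w) 1)) | E={p↦2} | A=[2] | R=∅]
t=6: [C=((λw. w) 1) | E={x↦2, p↦2} | A=∅ | R=∅]
t=7: [C=1 | E={x↦2, p↦2} | A=∅ | R=[app]]
t=8: [C=(λw. w) | E={x↦2, p↦2} | A=[1] | R=∅]
t=9: [C=w | E={w↦1, x↦2, p↦2} | A=∅ | R=∅]
→ final value 1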